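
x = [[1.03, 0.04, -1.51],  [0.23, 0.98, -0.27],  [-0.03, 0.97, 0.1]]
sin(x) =[[0.88, 0.5, -1.26], [0.12, 0.95, -0.12], [-0.1, 0.83, 0.19]]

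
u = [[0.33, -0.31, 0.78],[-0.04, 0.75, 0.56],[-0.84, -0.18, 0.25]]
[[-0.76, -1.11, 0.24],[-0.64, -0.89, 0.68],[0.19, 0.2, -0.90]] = u @ [[-0.44, -0.57, 0.97], [-0.22, -0.26, 0.8], [-0.88, -1.29, 0.22]]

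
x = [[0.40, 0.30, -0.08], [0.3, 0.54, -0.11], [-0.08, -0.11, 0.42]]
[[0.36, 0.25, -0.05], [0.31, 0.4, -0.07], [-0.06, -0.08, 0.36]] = x @ [[0.80, 0.13, 0.04],[0.13, 0.68, 0.02],[0.04, 0.02, 0.87]]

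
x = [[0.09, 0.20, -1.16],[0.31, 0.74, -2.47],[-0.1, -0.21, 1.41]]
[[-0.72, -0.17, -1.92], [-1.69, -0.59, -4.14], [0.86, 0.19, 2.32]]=x @ [[-0.25, 0.07, 1.14], [-0.37, -0.73, -0.60], [0.54, 0.03, 1.64]]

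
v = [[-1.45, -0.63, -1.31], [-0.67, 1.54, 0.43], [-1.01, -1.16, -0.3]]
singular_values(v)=[2.55, 1.67, 0.64]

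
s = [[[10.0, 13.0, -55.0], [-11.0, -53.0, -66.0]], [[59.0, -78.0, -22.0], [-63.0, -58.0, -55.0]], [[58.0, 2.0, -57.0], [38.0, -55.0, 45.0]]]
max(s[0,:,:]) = 13.0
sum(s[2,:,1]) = -53.0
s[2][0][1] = 2.0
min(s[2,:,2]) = -57.0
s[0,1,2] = -66.0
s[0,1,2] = -66.0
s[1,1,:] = [-63.0, -58.0, -55.0]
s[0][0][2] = -55.0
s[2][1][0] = 38.0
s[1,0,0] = 59.0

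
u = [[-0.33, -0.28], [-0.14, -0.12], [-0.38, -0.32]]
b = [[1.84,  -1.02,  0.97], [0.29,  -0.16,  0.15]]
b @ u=[[-0.83,-0.7], [-0.13,-0.11]]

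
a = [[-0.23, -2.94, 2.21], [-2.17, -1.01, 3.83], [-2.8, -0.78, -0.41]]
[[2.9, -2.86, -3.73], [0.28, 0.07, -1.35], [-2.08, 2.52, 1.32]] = a @ [[0.9, -1.06, -0.67],[-0.77, 0.77, 0.96],[0.38, -0.38, -0.48]]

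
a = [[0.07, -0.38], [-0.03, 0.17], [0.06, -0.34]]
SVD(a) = [[-0.71, -0.71],[0.32, -0.32],[-0.63, 0.63]] @ diag([0.5461646359192405, 0.0020470640448335777]) @ [[-0.18, 0.98], [-0.98, -0.18]]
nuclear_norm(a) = 0.55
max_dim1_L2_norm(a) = 0.39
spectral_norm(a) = 0.55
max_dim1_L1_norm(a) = 0.45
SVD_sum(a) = [[0.07, -0.38], [-0.03, 0.17], [0.06, -0.34]] + [[0.0,0.0], [0.0,0.0], [-0.0,-0.00]]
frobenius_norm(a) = 0.55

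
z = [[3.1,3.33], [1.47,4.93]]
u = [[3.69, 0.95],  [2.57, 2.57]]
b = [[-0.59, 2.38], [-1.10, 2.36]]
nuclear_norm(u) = 6.47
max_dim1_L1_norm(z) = 6.43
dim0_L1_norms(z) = [4.57, 8.26]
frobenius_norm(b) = 3.58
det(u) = 7.04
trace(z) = 8.03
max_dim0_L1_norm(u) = 6.26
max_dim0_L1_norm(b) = 4.74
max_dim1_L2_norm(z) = 5.14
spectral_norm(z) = 6.69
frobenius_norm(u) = 5.27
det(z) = 10.39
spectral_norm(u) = 5.08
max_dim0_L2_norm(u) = 4.5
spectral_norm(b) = 3.56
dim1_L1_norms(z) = [6.43, 6.4]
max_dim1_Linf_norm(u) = 3.69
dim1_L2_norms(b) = [2.45, 2.6]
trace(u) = 6.26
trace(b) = 1.77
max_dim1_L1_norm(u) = 5.14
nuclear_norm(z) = 8.24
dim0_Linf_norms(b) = [1.1, 2.38]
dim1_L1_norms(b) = [2.97, 3.46]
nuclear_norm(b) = 3.90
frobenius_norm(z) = 6.87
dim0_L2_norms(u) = [4.5, 2.74]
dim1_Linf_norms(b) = [2.38, 2.36]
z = b + u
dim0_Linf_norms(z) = [3.1, 4.93]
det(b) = 1.23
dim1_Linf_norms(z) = [3.33, 4.93]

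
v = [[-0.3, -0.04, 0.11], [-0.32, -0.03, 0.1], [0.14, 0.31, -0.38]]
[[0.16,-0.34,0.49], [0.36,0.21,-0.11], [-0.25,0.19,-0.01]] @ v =[[0.13, 0.16, -0.20], [-0.19, -0.05, 0.1], [0.01, 0.00, -0.0]]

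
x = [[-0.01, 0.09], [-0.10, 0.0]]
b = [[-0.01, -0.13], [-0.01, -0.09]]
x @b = [[-0.00,-0.01],[0.0,0.01]]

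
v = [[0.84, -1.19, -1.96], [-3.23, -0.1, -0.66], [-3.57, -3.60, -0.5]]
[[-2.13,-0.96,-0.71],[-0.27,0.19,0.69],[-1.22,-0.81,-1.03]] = v @ [[-0.10, -0.12, -0.22], [0.32, 0.31, 0.51], [0.85, 0.25, -0.04]]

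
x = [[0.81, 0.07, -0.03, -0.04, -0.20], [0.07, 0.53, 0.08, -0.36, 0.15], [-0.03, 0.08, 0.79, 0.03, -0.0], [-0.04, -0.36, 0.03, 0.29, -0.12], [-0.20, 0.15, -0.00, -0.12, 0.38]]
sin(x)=[[0.71, 0.06, -0.02, -0.03, -0.17], [0.06, 0.47, 0.06, -0.32, 0.13], [-0.02, 0.06, 0.71, 0.03, -0.00], [-0.03, -0.32, 0.03, 0.26, -0.1], [-0.17, 0.13, -0.00, -0.10, 0.35]]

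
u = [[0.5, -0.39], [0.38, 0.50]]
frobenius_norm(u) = 0.89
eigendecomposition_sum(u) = [[0.25+0.19j, (-0.2+0.25j)],[0.19-0.25j, 0.25+0.19j]] + [[0.25-0.19j, -0.20-0.25j], [0.19+0.25j, (0.25-0.19j)]]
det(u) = 0.40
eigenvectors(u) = [[0.71+0.00j, (0.71-0j)],  [0.00-0.70j, 0.7j]]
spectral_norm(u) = 0.64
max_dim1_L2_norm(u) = 0.63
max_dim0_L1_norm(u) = 0.89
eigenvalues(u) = [(0.5+0.38j), (0.5-0.38j)]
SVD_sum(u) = [[0.25, -0.51], [-0.12, 0.25]] + [[0.25, 0.12], [0.5, 0.25]]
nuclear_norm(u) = 1.26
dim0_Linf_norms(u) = [0.5, 0.5]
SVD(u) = [[-0.9, 0.44],[0.44, 0.9]] @ diag([0.6360507111159928, 0.6260507111159926]) @ [[-0.44, 0.90], [0.9, 0.44]]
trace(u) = 1.00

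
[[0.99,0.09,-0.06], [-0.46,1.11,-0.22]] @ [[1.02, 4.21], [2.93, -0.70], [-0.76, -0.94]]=[[1.32,  4.16], [2.95,  -2.51]]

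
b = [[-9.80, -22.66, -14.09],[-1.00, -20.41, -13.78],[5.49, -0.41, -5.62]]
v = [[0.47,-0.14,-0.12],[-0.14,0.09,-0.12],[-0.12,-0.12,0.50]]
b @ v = [[0.26, 1.02, -3.15],[4.04, -0.04, -4.32],[3.31, -0.13, -3.42]]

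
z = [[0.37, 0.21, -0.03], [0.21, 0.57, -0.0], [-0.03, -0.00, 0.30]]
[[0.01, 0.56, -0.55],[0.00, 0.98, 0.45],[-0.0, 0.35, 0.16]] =z @ [[0.03, 0.82, -2.42], [-0.01, 1.42, 1.68], [0.0, 1.26, 0.3]]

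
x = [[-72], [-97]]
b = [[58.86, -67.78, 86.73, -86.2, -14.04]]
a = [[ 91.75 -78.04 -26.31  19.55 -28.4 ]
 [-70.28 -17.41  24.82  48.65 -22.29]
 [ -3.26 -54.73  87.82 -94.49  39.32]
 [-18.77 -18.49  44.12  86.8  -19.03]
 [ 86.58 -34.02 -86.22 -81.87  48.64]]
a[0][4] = -28.4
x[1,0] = -97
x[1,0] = -97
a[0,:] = [91.75, -78.04, -26.31, 19.55, -28.4]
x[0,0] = -72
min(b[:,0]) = 58.86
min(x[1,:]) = -97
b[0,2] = 86.73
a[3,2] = 44.12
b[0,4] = -14.04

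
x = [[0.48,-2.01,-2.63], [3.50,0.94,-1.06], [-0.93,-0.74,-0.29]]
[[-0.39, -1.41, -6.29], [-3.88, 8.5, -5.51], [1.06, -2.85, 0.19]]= x@[[-1.00, 2.50, -0.88], [-0.24, 0.46, -0.04], [0.15, 0.64, 2.26]]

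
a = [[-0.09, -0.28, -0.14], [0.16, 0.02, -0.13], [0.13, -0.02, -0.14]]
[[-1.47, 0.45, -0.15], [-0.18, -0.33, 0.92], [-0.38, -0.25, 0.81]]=a @ [[1.23, 0.86, 4.57], [3.14, -3.42, -0.2], [3.42, 3.08, -1.5]]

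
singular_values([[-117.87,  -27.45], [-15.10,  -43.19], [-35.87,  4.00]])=[128.16, 40.23]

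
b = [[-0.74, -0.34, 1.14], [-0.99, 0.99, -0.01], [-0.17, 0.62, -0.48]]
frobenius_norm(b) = 2.14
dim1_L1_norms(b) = [2.22, 1.99, 1.27]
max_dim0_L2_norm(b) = 1.25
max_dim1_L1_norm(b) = 2.22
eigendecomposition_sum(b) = [[-0.07,0.12,-0.06],[-0.67,1.21,-0.57],[-0.3,0.53,-0.25]] + [[-0.67, -0.46, 1.2],[-0.32, -0.22, 0.56],[0.13, 0.09, -0.23]] + [[-0.0,0.00,-0.0],  [-0.00,0.0,-0.0],  [-0.00,0.0,-0.00]]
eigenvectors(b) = [[-0.09, -0.89, 0.59],  [-0.91, -0.42, 0.59],  [-0.4, 0.17, 0.56]]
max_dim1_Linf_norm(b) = 1.14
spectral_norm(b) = 1.54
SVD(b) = [[-0.47, 0.81, 0.35], [-0.86, -0.32, -0.41], [-0.22, -0.49, 0.84]] @ diag([1.5399366752737293, 1.4816865491471227, 7.888842844410446e-05]) @ [[0.8, -0.54, -0.27], [-0.14, -0.60, 0.79], [-0.58, -0.59, -0.56]]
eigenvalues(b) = [0.89, -1.12, -0.0]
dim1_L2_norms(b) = [1.4, 1.4, 0.8]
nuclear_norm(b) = 3.02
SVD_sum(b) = [[-0.57, 0.39, 0.20], [-1.05, 0.71, 0.36], [-0.27, 0.18, 0.09]] + [[-0.17,-0.73,0.94], [0.06,0.28,-0.37], [0.10,0.44,-0.57]] + [[-0.0, -0.00, -0.00], [0.0, 0.0, 0.00], [-0.00, -0.00, -0.0]]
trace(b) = -0.23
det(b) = 0.00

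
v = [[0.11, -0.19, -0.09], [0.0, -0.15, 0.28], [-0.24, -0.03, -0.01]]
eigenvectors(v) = [[-0.73+0.00j, (-0.27-0.35j), (-0.27+0.35j)],[0.37+0.00j, (-0.75+0j), -0.75-0.00j],[(0.57+0j), 0.04-0.50j, 0.04+0.50j]]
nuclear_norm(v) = 0.79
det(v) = 0.02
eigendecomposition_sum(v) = [[0.16-0.00j, -0.06-0.00j, -0.11+0.00j], [-0.08+0.00j, 0.03+0.00j, (0.06+0j)], [(-0.12+0j), (0.05+0j), (0.09+0j)]] + [[-0.02+0.05j, -0.06-0.02j, 0.01+0.08j],  [0.04+0.08j, (-0.09+0.07j), (0.11+0.06j)],  [-0.06+0.02j, -0.04-0.06j, -0.05+0.07j]] + [[(-0.02-0.05j),  (-0.06+0.02j),  0.01-0.08j], [(0.04-0.08j),  (-0.09-0.07j),  0.11-0.06j], [(-0.06-0.02j),  -0.04+0.06j,  -0.05-0.07j]]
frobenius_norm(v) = 0.46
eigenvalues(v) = [(0.28+0j), (-0.16+0.19j), (-0.16-0.19j)]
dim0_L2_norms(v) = [0.26, 0.24, 0.29]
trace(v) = -0.05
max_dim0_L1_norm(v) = 0.38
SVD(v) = [[0.07, -0.68, 0.73], [1.00, 0.04, -0.06], [0.01, 0.73, 0.68]] @ diag([0.31803236487811515, 0.27791954265448643, 0.19343252751477602]) @ [[0.02,  -0.51,  0.86], [-0.9,  0.36,  0.24], [-0.44,  -0.78,  -0.45]]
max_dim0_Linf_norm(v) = 0.28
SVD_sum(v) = [[0.0, -0.01, 0.02],[0.01, -0.16, 0.27],[0.00, -0.0, 0.0]] + [[0.17, -0.07, -0.05], [-0.01, 0.0, 0.00], [-0.18, 0.07, 0.05]] + [[-0.06, -0.11, -0.06], [0.0, 0.01, 0.0], [-0.06, -0.1, -0.06]]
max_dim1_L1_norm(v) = 0.43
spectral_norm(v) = 0.32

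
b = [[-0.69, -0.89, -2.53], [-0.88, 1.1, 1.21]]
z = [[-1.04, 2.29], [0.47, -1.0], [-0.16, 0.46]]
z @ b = [[-1.30, 3.44, 5.4], [0.56, -1.52, -2.4], [-0.29, 0.65, 0.96]]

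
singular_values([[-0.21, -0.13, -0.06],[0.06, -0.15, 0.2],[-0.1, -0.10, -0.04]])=[0.29, 0.26, 0.03]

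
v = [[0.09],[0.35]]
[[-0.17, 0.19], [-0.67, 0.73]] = v @ [[-1.91, 2.09]]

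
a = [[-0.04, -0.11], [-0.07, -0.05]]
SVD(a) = [[-0.82, -0.57], [-0.57, 0.82]] @ diag([0.13938307089558027, 0.04089449287761921]) @ [[0.52,  0.85], [-0.85,  0.52]]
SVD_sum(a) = [[-0.06, -0.1], [-0.04, -0.07]] + [[0.02, -0.01], [-0.03, 0.02]]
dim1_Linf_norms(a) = [0.11, 0.07]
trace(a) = -0.09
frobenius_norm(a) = 0.15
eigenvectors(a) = [[0.8,0.76], [-0.60,0.65]]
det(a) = -0.01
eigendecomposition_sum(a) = [[0.02, -0.03], [-0.02, 0.02]] + [[-0.06, -0.08],[-0.05, -0.07]]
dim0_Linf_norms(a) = [0.07, 0.11]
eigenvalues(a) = [0.04, -0.13]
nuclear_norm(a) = 0.18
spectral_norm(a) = 0.14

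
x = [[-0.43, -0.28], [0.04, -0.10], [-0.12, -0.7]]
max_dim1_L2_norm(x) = 0.71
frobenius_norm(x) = 0.88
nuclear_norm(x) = 1.15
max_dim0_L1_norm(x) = 1.08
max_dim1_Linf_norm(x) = 0.7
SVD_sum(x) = [[-0.17,-0.39],  [-0.03,-0.07],  [-0.27,-0.63]] + [[-0.26, 0.11], [0.07, -0.03], [0.15, -0.07]]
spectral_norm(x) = 0.82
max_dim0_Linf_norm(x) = 0.7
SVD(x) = [[-0.52, 0.84], [-0.09, -0.23], [-0.85, -0.49]] @ diag([0.8154409137864306, 0.33816581158235237]) @ [[0.40, 0.92], [-0.92, 0.40]]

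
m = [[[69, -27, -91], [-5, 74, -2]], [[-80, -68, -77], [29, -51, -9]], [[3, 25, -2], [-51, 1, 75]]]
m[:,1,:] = [[-5, 74, -2], [29, -51, -9], [-51, 1, 75]]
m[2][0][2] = -2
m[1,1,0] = 29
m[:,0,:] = [[69, -27, -91], [-80, -68, -77], [3, 25, -2]]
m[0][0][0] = 69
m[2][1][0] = -51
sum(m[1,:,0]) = -51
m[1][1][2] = -9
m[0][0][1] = -27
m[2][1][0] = -51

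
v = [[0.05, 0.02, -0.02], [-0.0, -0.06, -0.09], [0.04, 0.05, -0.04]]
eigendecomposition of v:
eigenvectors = [[(-0.92+0j), (-0.08-0.17j), (-0.08+0.17j)], [(0.27+0j), (0.79+0j), (0.79-0j)], [(-0.3+0j), -0.14-0.56j, -0.14+0.56j]]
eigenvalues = [(0.04+0j), (-0.04+0.06j), (-0.04-0.06j)]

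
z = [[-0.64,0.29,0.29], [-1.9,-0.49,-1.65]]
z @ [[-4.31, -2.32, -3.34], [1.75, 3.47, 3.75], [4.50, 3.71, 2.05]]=[[4.57, 3.57, 3.82], [-0.09, -3.41, 1.13]]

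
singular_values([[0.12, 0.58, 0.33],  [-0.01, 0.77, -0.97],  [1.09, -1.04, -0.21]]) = [1.66, 1.11, 0.56]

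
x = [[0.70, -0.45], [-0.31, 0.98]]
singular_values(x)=[1.25, 0.44]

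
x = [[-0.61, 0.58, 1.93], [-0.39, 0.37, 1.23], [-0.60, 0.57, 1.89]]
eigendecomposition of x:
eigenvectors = [[-0.65, -0.95, -0.51], [-0.41, -0.23, -0.85], [-0.64, -0.23, 0.09]]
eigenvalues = [1.65, 0.0, -0.0]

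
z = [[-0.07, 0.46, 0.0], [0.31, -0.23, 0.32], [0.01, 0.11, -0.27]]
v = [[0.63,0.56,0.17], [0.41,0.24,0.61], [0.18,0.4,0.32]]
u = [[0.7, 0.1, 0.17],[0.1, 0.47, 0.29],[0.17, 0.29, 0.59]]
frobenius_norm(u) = 1.14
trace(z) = -0.57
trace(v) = 1.19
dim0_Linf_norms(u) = [0.7, 0.47, 0.59]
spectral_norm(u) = 0.97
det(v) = -0.10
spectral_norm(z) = 0.64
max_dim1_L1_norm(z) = 0.86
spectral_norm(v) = 1.19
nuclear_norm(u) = 1.76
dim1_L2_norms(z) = [0.47, 0.5, 0.29]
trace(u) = 1.76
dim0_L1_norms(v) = [1.22, 1.2, 1.1]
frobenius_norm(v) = 1.28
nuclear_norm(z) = 1.15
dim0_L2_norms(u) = [0.73, 0.56, 0.68]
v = u + z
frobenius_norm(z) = 0.74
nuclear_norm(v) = 1.80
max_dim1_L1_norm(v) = 1.36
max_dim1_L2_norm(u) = 0.73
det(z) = 0.04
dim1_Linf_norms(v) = [0.63, 0.61, 0.4]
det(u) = 0.13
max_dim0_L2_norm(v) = 0.77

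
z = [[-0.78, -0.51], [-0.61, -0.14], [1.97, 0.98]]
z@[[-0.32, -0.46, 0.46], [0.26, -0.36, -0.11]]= [[0.12, 0.54, -0.30], [0.16, 0.33, -0.27], [-0.38, -1.26, 0.8]]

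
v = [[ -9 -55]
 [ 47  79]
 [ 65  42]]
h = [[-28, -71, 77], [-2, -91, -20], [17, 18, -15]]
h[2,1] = 18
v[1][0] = 47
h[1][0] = -2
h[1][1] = -91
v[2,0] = 65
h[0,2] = 77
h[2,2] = -15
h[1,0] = -2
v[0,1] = -55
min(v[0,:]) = -55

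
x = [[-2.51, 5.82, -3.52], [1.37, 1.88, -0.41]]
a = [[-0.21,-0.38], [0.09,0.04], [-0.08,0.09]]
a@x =[[0.01, -1.94, 0.89], [-0.17, 0.6, -0.33], [0.32, -0.3, 0.24]]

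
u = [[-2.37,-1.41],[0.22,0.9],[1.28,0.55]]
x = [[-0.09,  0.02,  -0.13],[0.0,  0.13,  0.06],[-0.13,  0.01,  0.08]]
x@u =[[0.05, 0.07],  [0.11, 0.15],  [0.41, 0.24]]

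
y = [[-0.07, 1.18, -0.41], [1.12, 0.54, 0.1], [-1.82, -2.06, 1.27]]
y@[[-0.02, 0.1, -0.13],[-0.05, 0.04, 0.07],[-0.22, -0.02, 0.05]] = [[0.03, 0.05, 0.07], [-0.07, 0.13, -0.1], [-0.14, -0.29, 0.16]]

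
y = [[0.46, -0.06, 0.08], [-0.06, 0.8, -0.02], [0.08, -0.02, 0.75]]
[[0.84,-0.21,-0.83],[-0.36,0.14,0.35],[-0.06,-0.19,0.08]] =y@ [[1.84, -0.40, -1.81], [-0.32, 0.14, 0.31], [-0.29, -0.21, 0.31]]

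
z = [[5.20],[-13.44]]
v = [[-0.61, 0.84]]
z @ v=[[-3.17, 4.37], [8.20, -11.29]]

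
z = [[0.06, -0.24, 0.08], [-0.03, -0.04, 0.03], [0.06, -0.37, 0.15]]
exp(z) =[[1.07, -0.26, 0.09], [-0.03, 0.96, 0.03], [0.07, -0.4, 1.16]]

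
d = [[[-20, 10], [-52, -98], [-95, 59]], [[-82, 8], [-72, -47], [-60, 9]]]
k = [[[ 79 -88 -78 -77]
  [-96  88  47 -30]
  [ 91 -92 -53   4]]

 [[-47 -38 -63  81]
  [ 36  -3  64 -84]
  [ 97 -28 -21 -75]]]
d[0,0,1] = 10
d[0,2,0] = -95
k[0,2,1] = -92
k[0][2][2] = -53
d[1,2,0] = -60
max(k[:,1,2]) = 64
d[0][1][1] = -98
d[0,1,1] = -98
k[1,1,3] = -84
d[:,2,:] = [[-95, 59], [-60, 9]]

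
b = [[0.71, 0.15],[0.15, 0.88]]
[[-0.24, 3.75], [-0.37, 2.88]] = b @ [[-0.26, 4.76],[-0.38, 2.46]]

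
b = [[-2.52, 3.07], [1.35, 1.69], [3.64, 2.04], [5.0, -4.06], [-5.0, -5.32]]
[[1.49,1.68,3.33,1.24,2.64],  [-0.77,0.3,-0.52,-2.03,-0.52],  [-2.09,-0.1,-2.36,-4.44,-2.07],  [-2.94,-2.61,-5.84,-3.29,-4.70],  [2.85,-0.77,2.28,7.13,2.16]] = b@[[-0.58, -0.23, -0.86, -0.99, -0.72], [0.01, 0.36, 0.38, -0.41, 0.27]]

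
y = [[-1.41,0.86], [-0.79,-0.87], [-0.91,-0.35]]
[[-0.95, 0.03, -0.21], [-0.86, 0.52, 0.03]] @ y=[[1.51,-0.77], [0.77,-1.2]]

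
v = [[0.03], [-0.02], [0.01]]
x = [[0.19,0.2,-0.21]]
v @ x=[[0.01, 0.01, -0.01], [-0.0, -0.0, 0.0], [0.00, 0.0, -0.00]]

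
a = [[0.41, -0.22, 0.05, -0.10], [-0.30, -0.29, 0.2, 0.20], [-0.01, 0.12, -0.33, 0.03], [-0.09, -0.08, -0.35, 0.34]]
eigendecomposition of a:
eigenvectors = [[-0.91, 0.21, -0.31, 0.56],[0.39, 0.83, -0.65, 0.01],[0.07, -0.51, -0.46, 0.03],[0.14, -0.11, -0.51, 0.83]]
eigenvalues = [0.52, -0.52, -0.14, 0.26]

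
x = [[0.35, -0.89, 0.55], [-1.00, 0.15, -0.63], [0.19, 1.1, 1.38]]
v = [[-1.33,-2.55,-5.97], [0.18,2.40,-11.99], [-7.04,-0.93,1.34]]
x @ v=[[-4.50,  -3.54,  9.32], [5.79,  3.50,  3.33], [-9.77,  0.87,  -12.47]]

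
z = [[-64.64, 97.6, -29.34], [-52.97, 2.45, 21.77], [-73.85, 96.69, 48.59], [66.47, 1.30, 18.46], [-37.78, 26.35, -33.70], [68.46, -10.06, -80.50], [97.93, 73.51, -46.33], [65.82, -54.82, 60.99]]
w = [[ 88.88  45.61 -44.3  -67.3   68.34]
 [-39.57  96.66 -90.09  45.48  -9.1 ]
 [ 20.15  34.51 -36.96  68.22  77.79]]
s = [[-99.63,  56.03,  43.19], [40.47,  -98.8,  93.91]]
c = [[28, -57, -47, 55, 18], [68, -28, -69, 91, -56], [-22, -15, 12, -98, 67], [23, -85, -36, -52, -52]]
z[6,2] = -46.33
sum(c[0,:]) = -3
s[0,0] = -99.63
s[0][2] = 43.19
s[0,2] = 43.19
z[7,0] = 65.82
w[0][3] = -67.3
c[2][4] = 67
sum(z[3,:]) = 86.22999999999999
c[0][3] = 55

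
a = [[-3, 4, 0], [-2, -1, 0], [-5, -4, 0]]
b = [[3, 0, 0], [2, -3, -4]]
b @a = [[-9, 12, 0], [20, 27, 0]]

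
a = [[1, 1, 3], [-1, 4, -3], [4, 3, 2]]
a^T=[[1, -1, 4], [1, 4, 3], [3, -3, 2]]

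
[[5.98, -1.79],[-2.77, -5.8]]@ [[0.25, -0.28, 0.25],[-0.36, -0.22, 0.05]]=[[2.14,  -1.28,  1.41], [1.40,  2.05,  -0.98]]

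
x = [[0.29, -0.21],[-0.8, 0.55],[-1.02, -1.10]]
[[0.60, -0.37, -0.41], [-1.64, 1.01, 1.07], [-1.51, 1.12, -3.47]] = x @ [[1.83, -1.20, 0.51], [-0.32, 0.09, 2.68]]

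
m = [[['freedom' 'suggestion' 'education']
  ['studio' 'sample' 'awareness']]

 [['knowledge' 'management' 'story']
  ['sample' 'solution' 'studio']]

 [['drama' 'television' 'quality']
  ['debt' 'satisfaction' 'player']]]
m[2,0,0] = 'drama'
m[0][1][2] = 'awareness'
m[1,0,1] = 'management'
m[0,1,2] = 'awareness'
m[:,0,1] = ['suggestion', 'management', 'television']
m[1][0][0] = 'knowledge'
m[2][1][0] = 'debt'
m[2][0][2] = 'quality'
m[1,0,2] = 'story'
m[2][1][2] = 'player'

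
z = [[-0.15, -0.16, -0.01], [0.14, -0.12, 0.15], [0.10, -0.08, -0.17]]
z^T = [[-0.15, 0.14, 0.10], [-0.16, -0.12, -0.08], [-0.01, 0.15, -0.17]]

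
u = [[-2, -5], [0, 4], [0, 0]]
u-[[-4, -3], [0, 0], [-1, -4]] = [[2, -2], [0, 4], [1, 4]]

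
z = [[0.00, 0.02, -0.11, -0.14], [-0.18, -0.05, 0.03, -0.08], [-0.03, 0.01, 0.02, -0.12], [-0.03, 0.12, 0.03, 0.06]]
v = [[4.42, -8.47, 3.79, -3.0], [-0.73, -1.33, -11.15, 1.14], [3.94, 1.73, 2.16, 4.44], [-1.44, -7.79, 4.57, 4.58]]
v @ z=[[1.5, 0.19, -0.75, -0.58], [0.54, 0.08, -0.15, 1.62], [-0.51, 0.55, -0.21, -0.68], [1.13, 0.96, 0.15, 0.55]]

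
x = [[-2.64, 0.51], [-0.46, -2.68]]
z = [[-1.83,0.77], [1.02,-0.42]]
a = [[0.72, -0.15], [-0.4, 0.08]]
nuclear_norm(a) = 0.84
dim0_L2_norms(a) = [0.82, 0.17]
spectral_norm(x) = 2.74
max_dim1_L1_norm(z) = 2.6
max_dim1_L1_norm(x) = 3.15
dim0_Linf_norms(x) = [2.64, 2.68]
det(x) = 7.31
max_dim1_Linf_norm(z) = 1.83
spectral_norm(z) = 2.27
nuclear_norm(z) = 2.28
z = a @ x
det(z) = -0.02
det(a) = -0.00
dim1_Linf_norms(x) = [2.64, 2.68]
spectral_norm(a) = 0.84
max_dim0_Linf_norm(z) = 1.83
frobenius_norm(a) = 0.84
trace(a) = 0.80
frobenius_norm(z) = 2.27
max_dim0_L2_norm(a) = 0.82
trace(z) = -2.25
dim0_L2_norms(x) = [2.68, 2.73]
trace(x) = -5.32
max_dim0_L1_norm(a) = 1.12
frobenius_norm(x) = 3.82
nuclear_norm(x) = 5.41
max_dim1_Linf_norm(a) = 0.72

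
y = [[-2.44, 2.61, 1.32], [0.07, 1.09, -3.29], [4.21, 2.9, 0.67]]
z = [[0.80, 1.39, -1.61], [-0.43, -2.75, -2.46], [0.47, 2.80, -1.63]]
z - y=[[3.24, -1.22, -2.93],[-0.5, -3.84, 0.83],[-3.74, -0.10, -2.30]]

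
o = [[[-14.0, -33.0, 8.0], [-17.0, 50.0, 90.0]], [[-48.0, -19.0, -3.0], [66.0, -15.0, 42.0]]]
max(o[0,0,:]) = 8.0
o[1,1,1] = -15.0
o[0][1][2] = 90.0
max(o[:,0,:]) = 8.0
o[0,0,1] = -33.0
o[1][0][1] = -19.0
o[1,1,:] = [66.0, -15.0, 42.0]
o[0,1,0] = -17.0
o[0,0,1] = -33.0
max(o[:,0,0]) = -14.0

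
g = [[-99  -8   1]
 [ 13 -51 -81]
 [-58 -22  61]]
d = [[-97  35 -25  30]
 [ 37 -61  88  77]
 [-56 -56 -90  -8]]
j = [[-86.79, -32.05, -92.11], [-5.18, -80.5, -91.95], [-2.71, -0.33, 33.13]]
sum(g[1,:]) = -119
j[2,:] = [-2.71, -0.33, 33.13]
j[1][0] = -5.18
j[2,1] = -0.33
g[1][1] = -51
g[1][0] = 13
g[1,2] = -81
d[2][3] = -8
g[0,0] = -99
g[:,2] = [1, -81, 61]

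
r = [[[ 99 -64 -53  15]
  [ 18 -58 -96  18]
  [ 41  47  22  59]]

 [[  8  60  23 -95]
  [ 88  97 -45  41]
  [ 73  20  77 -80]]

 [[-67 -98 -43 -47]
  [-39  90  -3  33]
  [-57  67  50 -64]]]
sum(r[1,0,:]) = -4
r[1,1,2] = -45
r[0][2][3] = 59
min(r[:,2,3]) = -80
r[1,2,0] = 73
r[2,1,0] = -39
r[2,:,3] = [-47, 33, -64]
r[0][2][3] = 59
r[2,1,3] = 33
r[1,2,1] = 20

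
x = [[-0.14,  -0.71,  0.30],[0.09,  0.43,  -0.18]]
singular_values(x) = [0.92, 0.0]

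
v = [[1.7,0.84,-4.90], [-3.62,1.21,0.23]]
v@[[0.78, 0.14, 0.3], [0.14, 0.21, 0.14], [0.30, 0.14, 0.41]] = [[-0.03, -0.27, -1.38], [-2.59, -0.22, -0.82]]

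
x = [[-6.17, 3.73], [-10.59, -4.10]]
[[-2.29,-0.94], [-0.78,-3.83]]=x@[[0.19,0.28], [-0.30,0.21]]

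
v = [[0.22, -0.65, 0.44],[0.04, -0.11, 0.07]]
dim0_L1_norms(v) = [0.26, 0.76, 0.51]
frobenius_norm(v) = 0.83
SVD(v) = [[-0.99, -0.16], [-0.16, 0.99]] @ diag([0.8264840344475116, 0.004913329152890377]) @ [[-0.27,0.8,-0.54], [0.65,-0.27,-0.72]]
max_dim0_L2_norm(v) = 0.66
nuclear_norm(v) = 0.83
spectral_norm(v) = 0.83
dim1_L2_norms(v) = [0.82, 0.14]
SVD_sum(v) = [[0.22, -0.65, 0.44],  [0.04, -0.11, 0.07]] + [[-0.00, 0.00, 0.0], [0.00, -0.00, -0.00]]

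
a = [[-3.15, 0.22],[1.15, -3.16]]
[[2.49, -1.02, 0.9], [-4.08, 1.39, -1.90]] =a @ [[-0.72, 0.3, -0.25], [1.03, -0.33, 0.51]]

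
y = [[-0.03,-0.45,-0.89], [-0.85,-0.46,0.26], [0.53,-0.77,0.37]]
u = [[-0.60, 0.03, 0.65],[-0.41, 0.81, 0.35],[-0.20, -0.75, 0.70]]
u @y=[[0.34, -0.24, 0.78], [-0.49, -0.46, 0.70], [1.01, -0.1, 0.24]]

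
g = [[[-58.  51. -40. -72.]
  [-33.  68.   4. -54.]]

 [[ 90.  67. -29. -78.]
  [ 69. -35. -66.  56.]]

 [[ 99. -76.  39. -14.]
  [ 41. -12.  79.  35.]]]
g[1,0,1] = 67.0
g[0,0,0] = -58.0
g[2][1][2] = 79.0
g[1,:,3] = [-78.0, 56.0]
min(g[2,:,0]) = 41.0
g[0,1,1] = 68.0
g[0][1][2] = 4.0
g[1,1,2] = -66.0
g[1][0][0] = 90.0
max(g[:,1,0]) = 69.0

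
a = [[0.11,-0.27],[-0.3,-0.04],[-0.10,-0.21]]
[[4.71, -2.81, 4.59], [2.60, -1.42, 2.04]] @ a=[[0.9, -2.12], [0.51, -1.07]]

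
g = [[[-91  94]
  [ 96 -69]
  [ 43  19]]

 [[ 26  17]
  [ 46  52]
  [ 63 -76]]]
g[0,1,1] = -69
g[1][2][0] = 63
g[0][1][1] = -69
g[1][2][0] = 63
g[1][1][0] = 46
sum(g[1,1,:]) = 98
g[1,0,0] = 26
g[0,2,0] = 43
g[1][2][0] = 63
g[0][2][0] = 43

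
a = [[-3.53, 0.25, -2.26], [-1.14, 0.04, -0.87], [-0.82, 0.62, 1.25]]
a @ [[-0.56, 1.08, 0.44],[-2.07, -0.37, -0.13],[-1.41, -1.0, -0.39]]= [[4.65, -1.64, -0.7], [1.78, -0.38, -0.17], [-2.59, -2.37, -0.93]]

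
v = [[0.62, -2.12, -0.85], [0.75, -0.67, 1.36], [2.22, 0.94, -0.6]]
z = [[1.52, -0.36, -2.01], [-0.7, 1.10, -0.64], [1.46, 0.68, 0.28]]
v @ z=[[1.19, -3.13, -0.13], [3.59, -0.08, -0.70], [1.84, -0.17, -5.23]]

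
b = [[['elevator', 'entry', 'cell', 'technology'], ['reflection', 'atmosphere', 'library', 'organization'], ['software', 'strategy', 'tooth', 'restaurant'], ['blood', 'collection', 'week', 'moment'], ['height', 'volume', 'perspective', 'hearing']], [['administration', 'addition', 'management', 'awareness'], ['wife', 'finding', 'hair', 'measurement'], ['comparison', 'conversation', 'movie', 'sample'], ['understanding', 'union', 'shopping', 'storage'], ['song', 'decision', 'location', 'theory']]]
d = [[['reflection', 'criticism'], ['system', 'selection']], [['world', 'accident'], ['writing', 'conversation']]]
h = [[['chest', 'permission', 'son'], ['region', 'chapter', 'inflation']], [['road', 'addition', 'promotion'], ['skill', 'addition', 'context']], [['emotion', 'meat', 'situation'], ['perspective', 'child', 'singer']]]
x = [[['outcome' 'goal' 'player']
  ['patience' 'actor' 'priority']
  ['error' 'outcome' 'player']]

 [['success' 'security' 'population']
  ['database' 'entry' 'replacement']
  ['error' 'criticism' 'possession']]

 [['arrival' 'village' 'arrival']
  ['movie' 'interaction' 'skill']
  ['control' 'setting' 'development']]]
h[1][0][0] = 'road'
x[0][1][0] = 'patience'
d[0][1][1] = 'selection'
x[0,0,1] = 'goal'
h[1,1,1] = 'addition'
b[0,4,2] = 'perspective'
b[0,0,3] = 'technology'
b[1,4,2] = 'location'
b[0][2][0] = 'software'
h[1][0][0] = 'road'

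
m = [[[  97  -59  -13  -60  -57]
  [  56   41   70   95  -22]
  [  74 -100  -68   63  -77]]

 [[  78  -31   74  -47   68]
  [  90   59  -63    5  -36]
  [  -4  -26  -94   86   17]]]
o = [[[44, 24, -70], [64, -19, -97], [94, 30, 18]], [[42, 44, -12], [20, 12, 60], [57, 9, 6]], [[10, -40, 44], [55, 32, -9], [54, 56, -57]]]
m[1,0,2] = 74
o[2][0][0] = 10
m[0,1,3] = 95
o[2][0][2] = 44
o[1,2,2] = 6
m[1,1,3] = 5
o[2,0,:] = [10, -40, 44]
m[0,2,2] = -68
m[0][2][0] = 74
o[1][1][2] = 60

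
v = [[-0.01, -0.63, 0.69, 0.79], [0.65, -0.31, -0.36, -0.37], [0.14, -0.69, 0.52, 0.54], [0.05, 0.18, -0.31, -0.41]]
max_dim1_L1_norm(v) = 2.12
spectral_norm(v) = 1.69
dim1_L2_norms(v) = [1.22, 0.89, 1.03, 0.55]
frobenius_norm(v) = 1.91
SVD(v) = [[-0.72, -0.03, 0.20, 0.66], [0.18, -0.94, 0.26, 0.07], [-0.59, -0.31, -0.57, -0.49], [0.32, -0.11, -0.76, 0.56]] @ diag([1.690431665813299, 0.8787448120180302, 0.09668392002997109, 0.0007471109092329106]) @ [[0.04, 0.51, -0.57, -0.64], [-0.75, 0.58, 0.21, 0.23], [0.53, 0.52, -0.21, 0.63], [0.38, 0.36, 0.76, -0.37]]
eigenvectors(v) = [[(-0.2+0j), -0.60-0.01j, -0.60+0.01j, -0.38+0.00j], [-0.83+0.00j, (-0.36+0.26j), -0.36-0.26j, (-0.36+0j)], [-0.52+0.00j, (-0.64+0j), -0.64-0.00j, -0.76+0.00j], [(-0.1+0j), (0.19-0.02j), (0.19+0.02j), (0.37+0j)]]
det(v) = 0.00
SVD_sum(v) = [[-0.04,-0.62,0.70,0.79], [0.01,0.16,-0.18,-0.20], [-0.03,-0.5,0.57,0.64], [0.02,0.27,-0.31,-0.34]] + [[0.02, -0.02, -0.01, -0.01], [0.63, -0.48, -0.18, -0.19], [0.2, -0.16, -0.06, -0.06], [0.07, -0.05, -0.02, -0.02]] + [[0.01, 0.01, -0.00, 0.01], [0.01, 0.01, -0.01, 0.02], [-0.03, -0.03, 0.01, -0.03], [-0.04, -0.04, 0.02, -0.05]] + [[0.0, 0.00, 0.0, -0.00], [0.0, 0.0, 0.0, -0.0], [-0.0, -0.00, -0.0, 0.0], [0.0, 0.0, 0.0, -0.0]]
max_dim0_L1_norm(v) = 2.11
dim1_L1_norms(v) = [2.12, 1.69, 1.89, 0.95]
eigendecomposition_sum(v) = [[0.09+0.00j,(-0.01+0j),-0.14-0.00j,(-0.2+0j)], [(0.38+0j),(-0.05+0j),(-0.57-0j),-0.83+0.00j], [0.24+0.00j,-0.03+0.00j,(-0.36-0j),-0.52+0.00j], [0.05+0.00j,(-0.01+0j),(-0.07-0j),-0.10+0.00j]] + [[-0.05+0.37j, -0.31+0.12j, 0.42-0.31j, (0.5-0.13j)], [(0.13+0.24j), -0.13+0.21j, 0.11-0.37j, (0.23-0.3j)], [(-0.05+0.39j), (-0.33+0.13j), (0.44-0.33j), 0.53-0.15j], [0.00-0.12j, 0.09-0.05j, -0.12+0.11j, -0.15+0.06j]] + [[(-0.05-0.37j), (-0.31-0.12j), (0.42+0.31j), (0.5+0.13j)], [0.13-0.24j, (-0.13-0.21j), 0.11+0.37j, (0.23+0.3j)], [-0.05-0.39j, -0.33-0.13j, (0.44+0.33j), 0.53+0.15j], [0.00+0.12j, (0.09+0.05j), (-0.12-0.11j), -0.15-0.06j]] + [[0j, 0.00+0.00j, -0.00-0.00j, -0j], [0j, 0j, -0.00-0.00j, 0.00-0.00j], [0.00+0.00j, 0.00+0.00j, (-0-0j), -0j], [(-0-0j), -0.00-0.00j, 0j, -0.00+0.00j]]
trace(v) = -0.21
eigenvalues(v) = [(-0.42+0j), (0.11+0.3j), (0.11-0.3j), (-0+0j)]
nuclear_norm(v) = 2.67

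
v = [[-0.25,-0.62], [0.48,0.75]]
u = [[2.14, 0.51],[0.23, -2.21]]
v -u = [[-2.39,  -1.13], [0.25,  2.96]]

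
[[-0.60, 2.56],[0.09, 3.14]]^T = [[-0.6,0.09], [2.56,3.14]]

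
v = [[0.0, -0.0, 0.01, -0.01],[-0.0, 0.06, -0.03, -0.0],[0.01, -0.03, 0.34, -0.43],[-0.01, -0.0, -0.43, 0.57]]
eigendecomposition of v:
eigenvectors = [[0.02, -0.76, -0.65, 0.01],[-0.02, 0.24, -0.29, -0.93],[0.61, 0.49, -0.55, 0.28],[-0.79, 0.36, -0.43, 0.24]]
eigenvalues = [0.9, -0.0, 0.0, 0.07]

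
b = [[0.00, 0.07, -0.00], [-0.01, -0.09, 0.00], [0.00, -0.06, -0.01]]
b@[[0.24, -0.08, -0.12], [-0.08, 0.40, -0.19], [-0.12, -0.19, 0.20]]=[[-0.01, 0.03, -0.01],[0.00, -0.04, 0.02],[0.01, -0.02, 0.01]]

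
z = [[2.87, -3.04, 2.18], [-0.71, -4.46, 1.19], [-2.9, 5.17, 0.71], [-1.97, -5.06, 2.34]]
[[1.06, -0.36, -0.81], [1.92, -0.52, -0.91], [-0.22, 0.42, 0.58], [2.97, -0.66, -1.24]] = z @ [[-0.27, 0.02, 0.02], [-0.26, 0.10, 0.15], [0.48, -0.05, -0.19]]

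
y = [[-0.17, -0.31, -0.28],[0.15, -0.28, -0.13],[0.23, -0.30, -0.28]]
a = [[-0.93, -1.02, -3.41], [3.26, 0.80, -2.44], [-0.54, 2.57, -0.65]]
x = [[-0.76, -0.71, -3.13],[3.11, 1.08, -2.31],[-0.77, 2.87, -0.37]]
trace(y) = -0.73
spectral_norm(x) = 4.31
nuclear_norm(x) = 10.21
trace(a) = -0.78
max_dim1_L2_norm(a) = 4.15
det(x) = -37.36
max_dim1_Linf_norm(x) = 3.13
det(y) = -0.02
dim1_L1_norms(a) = [5.36, 6.5, 3.76]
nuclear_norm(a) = 10.42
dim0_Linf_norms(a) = [3.26, 2.57, 3.41]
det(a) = -38.90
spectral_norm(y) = 0.67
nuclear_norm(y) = 1.05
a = x + y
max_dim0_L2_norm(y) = 0.51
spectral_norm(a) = 4.52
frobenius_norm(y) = 0.74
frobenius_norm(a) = 6.17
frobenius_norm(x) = 6.00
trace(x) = -0.05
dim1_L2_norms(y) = [0.45, 0.34, 0.47]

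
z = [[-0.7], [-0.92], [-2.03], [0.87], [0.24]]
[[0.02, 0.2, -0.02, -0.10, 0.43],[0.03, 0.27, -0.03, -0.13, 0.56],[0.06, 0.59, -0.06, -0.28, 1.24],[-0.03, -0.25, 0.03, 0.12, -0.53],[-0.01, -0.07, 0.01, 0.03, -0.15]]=z@[[-0.03,-0.29,0.03,0.14,-0.61]]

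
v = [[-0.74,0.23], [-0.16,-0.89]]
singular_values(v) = [0.92, 0.76]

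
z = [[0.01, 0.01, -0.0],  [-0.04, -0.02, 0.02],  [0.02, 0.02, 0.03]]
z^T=[[0.01, -0.04, 0.02], [0.01, -0.02, 0.02], [-0.00, 0.02, 0.03]]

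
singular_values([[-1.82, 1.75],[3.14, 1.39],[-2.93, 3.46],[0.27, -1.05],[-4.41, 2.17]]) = [7.28, 3.33]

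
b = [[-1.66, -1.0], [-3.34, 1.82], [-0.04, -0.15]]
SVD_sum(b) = [[-1.1, 0.43], [-3.51, 1.37], [0.02, -0.01]] + [[-0.56, -1.43], [0.17, 0.45], [-0.06, -0.14]]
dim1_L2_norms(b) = [1.94, 3.8, 0.16]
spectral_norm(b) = 3.95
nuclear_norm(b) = 5.57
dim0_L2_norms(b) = [3.73, 2.08]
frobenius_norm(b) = 4.27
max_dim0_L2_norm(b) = 3.73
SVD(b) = [[-0.30,0.95], [-0.95,-0.3], [0.0,0.10]] @ diag([3.9542260805185934, 1.6161052268174116]) @ [[0.93, -0.36], [-0.36, -0.93]]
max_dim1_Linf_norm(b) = 3.34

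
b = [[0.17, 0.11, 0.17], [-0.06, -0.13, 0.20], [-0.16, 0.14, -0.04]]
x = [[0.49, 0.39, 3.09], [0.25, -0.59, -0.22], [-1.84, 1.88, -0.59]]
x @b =[[-0.43,0.44,0.04], [0.11,0.07,-0.07], [-0.33,-0.53,0.09]]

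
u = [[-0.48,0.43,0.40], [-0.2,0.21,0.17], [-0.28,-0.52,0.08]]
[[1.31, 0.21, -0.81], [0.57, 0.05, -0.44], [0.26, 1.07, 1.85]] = u@[[-2.24,-1.13,-0.12], [0.69,-1.36,-3.29], [-0.15,0.63,1.36]]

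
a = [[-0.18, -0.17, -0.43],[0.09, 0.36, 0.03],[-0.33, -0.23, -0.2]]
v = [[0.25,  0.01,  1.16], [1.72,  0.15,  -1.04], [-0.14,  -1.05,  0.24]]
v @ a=[[-0.43, -0.31, -0.34], [0.05, 0.0, -0.53], [-0.15, -0.41, -0.02]]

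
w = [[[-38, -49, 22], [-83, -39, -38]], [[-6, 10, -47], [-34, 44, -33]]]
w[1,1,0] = -34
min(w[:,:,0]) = -83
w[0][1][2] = -38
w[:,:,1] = [[-49, -39], [10, 44]]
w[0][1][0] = -83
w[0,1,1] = -39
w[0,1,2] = -38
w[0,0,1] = -49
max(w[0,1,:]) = -38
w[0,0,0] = -38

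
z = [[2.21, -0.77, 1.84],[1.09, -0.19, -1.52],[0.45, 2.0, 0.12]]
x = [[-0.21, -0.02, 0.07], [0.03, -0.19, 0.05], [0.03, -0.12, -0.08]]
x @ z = [[-0.45, 0.31, -0.35],[-0.12, 0.11, 0.35],[-0.10, -0.16, 0.23]]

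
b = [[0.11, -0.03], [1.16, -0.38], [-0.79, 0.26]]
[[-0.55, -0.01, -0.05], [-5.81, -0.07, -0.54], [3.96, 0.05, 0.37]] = b @ [[-4.83, -0.06, -0.45], [0.54, 0.01, 0.05]]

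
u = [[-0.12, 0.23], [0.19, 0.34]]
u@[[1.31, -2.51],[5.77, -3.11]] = [[1.17, -0.41], [2.21, -1.53]]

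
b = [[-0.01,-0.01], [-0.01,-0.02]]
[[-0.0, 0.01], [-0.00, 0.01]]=b@[[0.03, -0.3], [0.23, -0.49]]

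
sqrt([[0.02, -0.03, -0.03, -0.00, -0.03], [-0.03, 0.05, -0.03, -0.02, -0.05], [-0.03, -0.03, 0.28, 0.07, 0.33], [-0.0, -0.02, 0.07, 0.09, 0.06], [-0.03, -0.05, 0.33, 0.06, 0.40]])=[[0.08+0.04j,(-0.11+0.03j),-0.05-0.01j,(0.01+0.01j),-0.03+0.02j],  [(-0.11+0.03j),0.18+0.02j,(-0.01-0.01j),-0.03+0.00j,(-0.07+0.01j)],  [-0.05-0.01j,(-0.01-0.01j),(0.35+0j),(0.09-0j),0.38-0.01j],  [(0.01+0.01j),(-0.03+0j),0.09-0.00j,(0.28+0j),0.03+0.00j],  [(-0.03+0.02j),(-0.07+0.01j),(0.38-0.01j),0.03+0.00j,(0.5+0.01j)]]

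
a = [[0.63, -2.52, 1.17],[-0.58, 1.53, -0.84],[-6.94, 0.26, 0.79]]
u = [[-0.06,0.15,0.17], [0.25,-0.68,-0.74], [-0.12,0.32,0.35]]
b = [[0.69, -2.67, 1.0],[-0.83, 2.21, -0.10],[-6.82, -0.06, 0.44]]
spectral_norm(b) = 6.93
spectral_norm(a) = 7.05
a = b + u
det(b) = 12.99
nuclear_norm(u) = 1.18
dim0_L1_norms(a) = [8.15, 4.31, 2.8]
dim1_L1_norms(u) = [0.38, 1.67, 0.79]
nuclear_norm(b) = 11.01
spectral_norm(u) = 1.17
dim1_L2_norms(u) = [0.23, 1.04, 0.49]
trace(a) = 2.95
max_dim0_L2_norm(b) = 6.9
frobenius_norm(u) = 1.17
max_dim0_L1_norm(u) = 1.26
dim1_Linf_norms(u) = [0.17, 0.74, 0.35]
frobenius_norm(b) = 7.80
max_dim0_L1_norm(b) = 8.34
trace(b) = 3.34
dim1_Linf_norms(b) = [2.67, 2.21, 6.82]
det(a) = -2.70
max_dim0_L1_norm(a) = 8.15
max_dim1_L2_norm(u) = 1.04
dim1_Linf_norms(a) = [2.52, 1.53, 6.94]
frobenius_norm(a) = 7.77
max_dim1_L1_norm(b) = 7.32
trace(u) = -0.39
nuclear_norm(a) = 10.43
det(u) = -0.00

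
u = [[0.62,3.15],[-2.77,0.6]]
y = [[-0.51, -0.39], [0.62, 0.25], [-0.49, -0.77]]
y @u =[[0.76, -1.84], [-0.31, 2.10], [1.83, -2.01]]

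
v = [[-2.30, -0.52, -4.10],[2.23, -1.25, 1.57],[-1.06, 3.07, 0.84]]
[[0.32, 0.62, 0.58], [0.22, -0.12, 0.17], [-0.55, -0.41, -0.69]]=v@[[0.18, -0.03, 0.18], [-0.07, -0.11, -0.1], [-0.17, -0.12, -0.23]]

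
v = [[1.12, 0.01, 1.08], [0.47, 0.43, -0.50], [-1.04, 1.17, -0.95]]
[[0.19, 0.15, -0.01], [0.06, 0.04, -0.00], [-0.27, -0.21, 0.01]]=v@[[0.18,0.14,-0.01], [-0.08,-0.06,0.00], [-0.01,-0.01,-0.00]]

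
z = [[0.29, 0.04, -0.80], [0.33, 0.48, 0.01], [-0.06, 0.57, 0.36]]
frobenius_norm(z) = 1.23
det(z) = -0.13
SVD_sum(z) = [[0.19, -0.28, -0.7], [-0.02, 0.04, 0.09], [-0.13, 0.2, 0.49]] + [[0.15, 0.3, -0.08], [0.25, 0.49, -0.12], [0.17, 0.33, -0.09]] + [[-0.06,0.02,-0.02], [0.10,-0.04,0.04], [-0.10,0.04,-0.04]]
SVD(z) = [[-0.82, -0.45, 0.37], [0.10, -0.74, -0.67], [0.57, -0.51, 0.65]] @ diag([0.95370272637996, 0.7627544596678288, 0.178484576230749]) @ [[-0.25, 0.36, 0.9],  [-0.45, -0.87, 0.22],  [-0.86, 0.35, -0.38]]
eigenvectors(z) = [[-0.79+0.00j, -0.70+0.00j, -0.70-0.00j], [(0.39+0j), -0.19+0.45j, (-0.19-0.45j)], [-0.47+0.00j, 0.32+0.40j, (0.32-0.4j)]]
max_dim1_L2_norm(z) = 0.85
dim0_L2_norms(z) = [0.44, 0.75, 0.88]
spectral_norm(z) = 0.95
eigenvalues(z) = [(-0.21+0j), (0.67+0.42j), (0.67-0.42j)]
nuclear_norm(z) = 1.89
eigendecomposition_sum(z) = [[-0.08+0.00j, (0.1+0j), (-0.12+0j)], [0.04-0.00j, -0.05-0.00j, (0.06-0j)], [-0.05+0.00j, 0.06+0.00j, (-0.07+0j)]] + [[(0.19+0.14j), (-0.03+0.42j), (-0.34+0.11j)], [(0.14-0.08j), (0.27+0.14j), -0.02+0.25j], [-0.00-0.17j, 0.25-0.18j, (0.22+0.14j)]] + [[(0.19-0.14j),-0.03-0.42j,-0.34-0.11j], [(0.14+0.08j),0.27-0.14j,(-0.02-0.25j)], [(-0+0.17j),(0.25+0.18j),(0.22-0.14j)]]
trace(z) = 1.13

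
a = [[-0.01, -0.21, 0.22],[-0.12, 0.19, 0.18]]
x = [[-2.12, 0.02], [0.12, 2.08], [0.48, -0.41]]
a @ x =[[0.1, -0.53], [0.36, 0.32]]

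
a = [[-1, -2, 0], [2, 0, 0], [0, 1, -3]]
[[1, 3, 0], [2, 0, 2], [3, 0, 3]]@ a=[[5, -2, 0], [-2, -2, -6], [-3, -3, -9]]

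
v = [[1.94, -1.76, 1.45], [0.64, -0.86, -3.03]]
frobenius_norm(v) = 4.39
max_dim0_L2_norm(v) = 3.36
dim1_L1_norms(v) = [5.15, 4.53]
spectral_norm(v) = 3.38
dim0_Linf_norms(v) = [1.94, 1.76, 3.03]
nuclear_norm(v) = 6.19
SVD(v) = [[-0.55, 0.83], [0.83, 0.55]] @ diag([3.379636997252914, 2.805682406616846]) @ [[-0.16, 0.08, -0.98], [0.7, -0.69, -0.17]]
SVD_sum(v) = [[0.3, -0.14, 1.84],[-0.45, 0.22, -2.77]] + [[1.64,-1.62,-0.39], [1.09,-1.08,-0.26]]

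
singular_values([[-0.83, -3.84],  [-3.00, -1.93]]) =[4.91, 2.02]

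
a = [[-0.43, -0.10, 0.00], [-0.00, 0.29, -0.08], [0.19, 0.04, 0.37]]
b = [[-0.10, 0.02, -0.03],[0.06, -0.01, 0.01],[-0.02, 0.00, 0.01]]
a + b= [[-0.53,-0.08,-0.03], [0.06,0.28,-0.07], [0.17,0.04,0.38]]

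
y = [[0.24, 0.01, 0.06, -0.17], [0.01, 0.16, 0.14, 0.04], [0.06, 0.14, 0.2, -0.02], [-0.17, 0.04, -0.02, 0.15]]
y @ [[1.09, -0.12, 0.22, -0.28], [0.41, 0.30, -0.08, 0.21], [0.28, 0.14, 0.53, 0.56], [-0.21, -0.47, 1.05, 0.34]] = [[0.32, 0.06, -0.09, -0.09], [0.11, 0.05, 0.11, 0.12], [0.18, 0.07, 0.09, 0.12], [-0.21, -0.04, 0.11, 0.1]]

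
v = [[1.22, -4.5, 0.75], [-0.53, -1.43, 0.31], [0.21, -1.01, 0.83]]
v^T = [[1.22,-0.53,0.21], [-4.5,-1.43,-1.01], [0.75,0.31,0.83]]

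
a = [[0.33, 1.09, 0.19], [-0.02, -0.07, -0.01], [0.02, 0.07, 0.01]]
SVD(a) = [[-1.00, -0.09, -0.00], [0.06, -0.7, 0.71], [-0.06, 0.70, 0.71]] @ diag([1.1592620673153835, 0.003385156372068273, 1.3261047728920968e-20]) @ [[-0.29, -0.94, -0.16], [-0.41, 0.28, -0.87], [0.86, -0.18, -0.47]]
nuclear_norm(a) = 1.16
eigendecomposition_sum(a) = [[0.33, 1.07, 0.19], [-0.02, -0.06, -0.01], [0.02, 0.06, 0.01]] + [[0.0,  0.02,  -0.0],[-0.00,  -0.01,  0.00],[0.0,  0.01,  -0.0]] + [[-0.0, -0.0, -0.00],[0.00, 0.0, 0.00],[0.0, 0.00, 0.00]]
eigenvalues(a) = [0.28, -0.01, 0.0]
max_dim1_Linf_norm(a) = 1.09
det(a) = -0.00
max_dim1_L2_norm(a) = 1.15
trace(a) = 0.27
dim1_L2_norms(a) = [1.15, 0.07, 0.07]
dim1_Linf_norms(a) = [1.09, 0.07, 0.07]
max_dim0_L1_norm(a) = 1.23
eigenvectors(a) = [[1.0, 0.88, -0.86], [-0.06, -0.33, 0.18], [0.06, 0.33, 0.47]]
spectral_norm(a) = 1.16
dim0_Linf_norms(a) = [0.33, 1.09, 0.19]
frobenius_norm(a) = 1.16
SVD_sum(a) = [[0.33, 1.09, 0.19], [-0.02, -0.07, -0.01], [0.02, 0.07, 0.01]] + [[0.0, -0.0, 0.0], [0.0, -0.0, 0.0], [-0.00, 0.0, -0.00]] + [[-0.0, 0.0, 0.0], [0.0, -0.00, -0.00], [0.0, -0.00, -0.0]]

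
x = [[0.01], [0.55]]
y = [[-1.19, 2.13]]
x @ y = [[-0.01, 0.02],[-0.65, 1.17]]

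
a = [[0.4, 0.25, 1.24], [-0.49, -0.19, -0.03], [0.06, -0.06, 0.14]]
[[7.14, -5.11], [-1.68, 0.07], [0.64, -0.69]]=a @ [[2.29,-0.37], [2.22,1.25], [4.57,-4.25]]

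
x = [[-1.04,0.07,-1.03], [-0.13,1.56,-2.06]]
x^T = [[-1.04, -0.13], [0.07, 1.56], [-1.03, -2.06]]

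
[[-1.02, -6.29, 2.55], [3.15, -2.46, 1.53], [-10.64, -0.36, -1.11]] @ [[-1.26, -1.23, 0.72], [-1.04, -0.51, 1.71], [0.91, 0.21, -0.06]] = [[10.15, 5.0, -11.64], [-0.02, -2.3, -2.03], [12.77, 13.04, -8.21]]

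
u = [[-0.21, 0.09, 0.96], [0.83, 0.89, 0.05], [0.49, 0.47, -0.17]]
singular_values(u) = [1.4, 0.99, 0.01]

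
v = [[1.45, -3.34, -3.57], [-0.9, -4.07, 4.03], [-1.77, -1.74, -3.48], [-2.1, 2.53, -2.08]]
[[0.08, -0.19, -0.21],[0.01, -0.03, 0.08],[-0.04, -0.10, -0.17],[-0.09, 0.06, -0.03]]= v @ [[0.03, -0.01, -0.0], [-0.01, 0.03, 0.02], [-0.0, 0.02, 0.04]]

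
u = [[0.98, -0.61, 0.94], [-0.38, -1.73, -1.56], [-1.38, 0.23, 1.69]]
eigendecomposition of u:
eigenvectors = [[0.11-0.62j, (0.11+0.62j), (-0.21+0j)],[-0.28+0.19j, -0.28-0.19j, (-0.98+0j)],[0.70+0.00j, (0.7-0j), -0.02+0.00j]]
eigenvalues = [(1.39+1.28j), (1.39-1.28j), (-1.84+0j)]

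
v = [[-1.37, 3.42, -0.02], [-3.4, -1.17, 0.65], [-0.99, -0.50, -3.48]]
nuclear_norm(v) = 10.97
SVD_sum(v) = [[-0.61, -0.1, -0.34], [-2.42, -0.40, -1.34], [-2.25, -0.37, -1.25]] + [[-1.14, 3.08, 1.14], [-0.10, 0.26, 0.1], [0.41, -1.11, -0.41]] + [[0.38, 0.44, -0.82], [-0.88, -1.03, 1.9], [0.85, 0.99, -1.82]]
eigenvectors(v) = [[(0.03-0.69j), 0.03+0.69j, (0.13+0j)], [(0.7+0j), 0.70-0.00j, -0.08+0.00j], [(0.09+0.17j), (0.09-0.17j), (0.99+0j)]]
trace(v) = -6.02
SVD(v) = [[-0.18,0.94,0.30], [-0.72,0.08,-0.69], [-0.67,-0.34,0.66]] @ diag([3.8835649288697147, 3.7055297642991256, 3.3841649795993116]) @ [[0.87, 0.14, 0.48],[-0.33, 0.89, 0.33],[0.38, 0.44, -0.81]]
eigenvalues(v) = [(-1.22+3.48j), (-1.22-3.48j), (-3.57+0j)]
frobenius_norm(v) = 6.35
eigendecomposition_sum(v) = [[-0.63+1.67j, 1.68+0.62j, 0.22-0.17j],[(-1.73-0.57j), (-0.57+1.74j), (0.19+0.22j)],[(-0.08-0.48j), -0.48+0.08j, (-0.03+0.07j)]] + [[-0.63-1.67j, 1.68-0.62j, (0.22+0.17j)], [-1.73+0.57j, -0.57-1.74j, (0.19-0.22j)], [(-0.08+0.48j), (-0.48-0.08j), (-0.03-0.07j)]] + [[(-0.11-0j), 0.06-0.00j, -0.46+0.00j], [(0.07+0j), -0.04+0.00j, 0.28-0.00j], [-0.83-0.00j, (0.46-0j), -3.42+0.00j]]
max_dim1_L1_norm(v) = 5.22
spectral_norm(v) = 3.88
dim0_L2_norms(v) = [3.8, 3.65, 3.54]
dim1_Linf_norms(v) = [3.42, 3.4, 3.48]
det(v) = -48.70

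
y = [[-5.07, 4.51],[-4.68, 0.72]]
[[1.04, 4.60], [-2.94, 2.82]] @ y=[[-26.8,8.00], [1.71,-11.23]]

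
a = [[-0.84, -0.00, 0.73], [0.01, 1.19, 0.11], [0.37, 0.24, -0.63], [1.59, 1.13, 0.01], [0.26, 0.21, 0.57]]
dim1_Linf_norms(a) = [0.84, 1.19, 0.63, 1.59, 0.57]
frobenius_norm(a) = 2.74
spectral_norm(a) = 2.27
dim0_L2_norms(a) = [1.85, 1.67, 1.13]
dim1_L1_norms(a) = [1.57, 1.31, 1.24, 2.73, 1.04]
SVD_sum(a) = [[-0.56, -0.46, 0.09],[0.57, 0.47, -0.09],[0.39, 0.32, -0.06],[1.48, 1.22, -0.23],[0.20, 0.17, -0.03]] + [[-0.31, 0.49, 0.61], [-0.28, 0.45, 0.56], [0.17, -0.26, -0.33], [-0.03, 0.05, 0.06], [-0.16, 0.26, 0.32]] + [[0.03,-0.03,0.04], [-0.28,0.27,-0.36], [-0.19,0.18,-0.24], [0.14,-0.13,0.18], [0.22,-0.21,0.28]]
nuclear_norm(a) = 4.38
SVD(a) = [[-0.32, 0.64, 0.06], [0.33, 0.59, -0.66], [0.22, -0.35, -0.44], [0.85, 0.06, 0.32], [0.12, 0.34, 0.51]] @ diag([2.268793883779306, 1.3035635115585553, 0.8082057190213036]) @ [[0.77, 0.63, -0.12], [-0.37, 0.58, 0.73], [0.53, -0.51, 0.68]]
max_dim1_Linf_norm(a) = 1.59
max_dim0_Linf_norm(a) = 1.59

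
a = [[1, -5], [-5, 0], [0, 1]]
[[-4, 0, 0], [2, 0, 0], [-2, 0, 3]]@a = [[-4, 20], [2, -10], [-2, 13]]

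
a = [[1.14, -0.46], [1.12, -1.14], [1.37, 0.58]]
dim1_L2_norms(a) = [1.23, 1.6, 1.49]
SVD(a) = [[-0.56, -0.05], [-0.65, -0.58], [-0.51, 0.81]] @ diag([2.1855914900754576, 1.2254345508878643]) @ [[-0.95, 0.32], [0.32, 0.95]]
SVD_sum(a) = [[1.16, -0.40], [1.35, -0.46], [1.05, -0.36]] + [[-0.02,-0.06], [-0.23,-0.68], [0.32,0.94]]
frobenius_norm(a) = 2.51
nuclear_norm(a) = 3.41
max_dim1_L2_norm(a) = 1.6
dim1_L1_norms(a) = [1.6, 2.26, 1.95]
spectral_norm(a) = 2.19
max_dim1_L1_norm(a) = 2.26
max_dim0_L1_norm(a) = 3.63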